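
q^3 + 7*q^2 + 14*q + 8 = (q + 1)*(q + 2)*(q + 4)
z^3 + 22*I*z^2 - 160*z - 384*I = (z + 6*I)*(z + 8*I)^2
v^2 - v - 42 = (v - 7)*(v + 6)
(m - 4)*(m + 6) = m^2 + 2*m - 24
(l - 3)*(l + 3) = l^2 - 9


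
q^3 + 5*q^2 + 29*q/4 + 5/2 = (q + 1/2)*(q + 2)*(q + 5/2)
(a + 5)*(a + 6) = a^2 + 11*a + 30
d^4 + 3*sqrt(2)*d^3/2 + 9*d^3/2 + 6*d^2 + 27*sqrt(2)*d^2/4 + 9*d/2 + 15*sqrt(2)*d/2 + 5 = (d + 2)*(d + 5/2)*(d + sqrt(2)/2)*(d + sqrt(2))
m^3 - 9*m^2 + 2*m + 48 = (m - 8)*(m - 3)*(m + 2)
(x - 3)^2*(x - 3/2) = x^3 - 15*x^2/2 + 18*x - 27/2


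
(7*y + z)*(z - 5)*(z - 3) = 7*y*z^2 - 56*y*z + 105*y + z^3 - 8*z^2 + 15*z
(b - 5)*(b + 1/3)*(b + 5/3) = b^3 - 3*b^2 - 85*b/9 - 25/9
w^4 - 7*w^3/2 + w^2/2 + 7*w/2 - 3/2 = (w - 3)*(w - 1)*(w - 1/2)*(w + 1)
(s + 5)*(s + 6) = s^2 + 11*s + 30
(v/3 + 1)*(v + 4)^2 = v^3/3 + 11*v^2/3 + 40*v/3 + 16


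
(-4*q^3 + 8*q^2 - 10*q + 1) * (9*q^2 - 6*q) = -36*q^5 + 96*q^4 - 138*q^3 + 69*q^2 - 6*q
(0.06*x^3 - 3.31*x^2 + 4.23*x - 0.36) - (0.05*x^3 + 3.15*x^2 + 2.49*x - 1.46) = 0.01*x^3 - 6.46*x^2 + 1.74*x + 1.1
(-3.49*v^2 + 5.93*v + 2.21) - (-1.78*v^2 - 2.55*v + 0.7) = -1.71*v^2 + 8.48*v + 1.51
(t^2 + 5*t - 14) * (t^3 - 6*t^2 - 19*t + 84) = t^5 - t^4 - 63*t^3 + 73*t^2 + 686*t - 1176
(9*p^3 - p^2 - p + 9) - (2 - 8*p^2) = 9*p^3 + 7*p^2 - p + 7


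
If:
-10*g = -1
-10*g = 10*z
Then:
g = 1/10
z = -1/10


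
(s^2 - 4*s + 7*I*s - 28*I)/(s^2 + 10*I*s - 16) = (s^2 + s*(-4 + 7*I) - 28*I)/(s^2 + 10*I*s - 16)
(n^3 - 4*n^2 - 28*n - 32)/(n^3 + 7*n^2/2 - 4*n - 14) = 2*(n^2 - 6*n - 16)/(2*n^2 + 3*n - 14)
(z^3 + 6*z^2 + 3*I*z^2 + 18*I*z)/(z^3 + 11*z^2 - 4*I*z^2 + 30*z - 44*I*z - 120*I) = z*(z + 3*I)/(z^2 + z*(5 - 4*I) - 20*I)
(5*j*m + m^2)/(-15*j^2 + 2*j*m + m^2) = -m/(3*j - m)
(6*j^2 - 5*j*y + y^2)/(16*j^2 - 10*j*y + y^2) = (-3*j + y)/(-8*j + y)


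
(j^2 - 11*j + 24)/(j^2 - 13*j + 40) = (j - 3)/(j - 5)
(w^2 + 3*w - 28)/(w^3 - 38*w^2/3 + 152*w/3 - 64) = 3*(w + 7)/(3*w^2 - 26*w + 48)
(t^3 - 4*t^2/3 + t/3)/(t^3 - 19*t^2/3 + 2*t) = (t - 1)/(t - 6)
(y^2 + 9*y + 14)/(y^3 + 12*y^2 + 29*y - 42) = (y + 2)/(y^2 + 5*y - 6)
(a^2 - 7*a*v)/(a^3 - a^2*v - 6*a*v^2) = (-a + 7*v)/(-a^2 + a*v + 6*v^2)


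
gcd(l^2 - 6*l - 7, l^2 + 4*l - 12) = 1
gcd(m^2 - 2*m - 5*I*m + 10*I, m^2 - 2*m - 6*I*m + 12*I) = m - 2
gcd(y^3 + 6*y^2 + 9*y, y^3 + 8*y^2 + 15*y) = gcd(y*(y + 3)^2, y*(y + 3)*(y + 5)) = y^2 + 3*y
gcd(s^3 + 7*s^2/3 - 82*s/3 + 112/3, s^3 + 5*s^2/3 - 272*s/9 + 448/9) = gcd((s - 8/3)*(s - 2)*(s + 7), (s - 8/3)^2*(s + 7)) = s^2 + 13*s/3 - 56/3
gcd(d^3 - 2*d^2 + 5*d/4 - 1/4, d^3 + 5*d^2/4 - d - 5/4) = d - 1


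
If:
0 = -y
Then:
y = 0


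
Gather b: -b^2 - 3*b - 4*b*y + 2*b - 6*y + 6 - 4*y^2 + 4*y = -b^2 + b*(-4*y - 1) - 4*y^2 - 2*y + 6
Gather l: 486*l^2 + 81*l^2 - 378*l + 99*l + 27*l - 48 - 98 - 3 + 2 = 567*l^2 - 252*l - 147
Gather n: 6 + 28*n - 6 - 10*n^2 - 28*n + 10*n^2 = 0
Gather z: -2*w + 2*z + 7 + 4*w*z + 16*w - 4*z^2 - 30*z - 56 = 14*w - 4*z^2 + z*(4*w - 28) - 49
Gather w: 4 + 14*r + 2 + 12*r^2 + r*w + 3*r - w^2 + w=12*r^2 + 17*r - w^2 + w*(r + 1) + 6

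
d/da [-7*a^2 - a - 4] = -14*a - 1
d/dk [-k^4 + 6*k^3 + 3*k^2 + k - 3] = -4*k^3 + 18*k^2 + 6*k + 1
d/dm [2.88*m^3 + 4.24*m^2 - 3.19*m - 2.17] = 8.64*m^2 + 8.48*m - 3.19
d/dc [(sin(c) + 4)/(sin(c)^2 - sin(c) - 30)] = (-8*sin(c) + cos(c)^2 - 27)*cos(c)/(sin(c) + cos(c)^2 + 29)^2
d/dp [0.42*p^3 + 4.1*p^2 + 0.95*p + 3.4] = 1.26*p^2 + 8.2*p + 0.95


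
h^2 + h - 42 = (h - 6)*(h + 7)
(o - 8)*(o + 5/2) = o^2 - 11*o/2 - 20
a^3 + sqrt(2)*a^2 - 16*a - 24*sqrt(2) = (a - 3*sqrt(2))*(a + 2*sqrt(2))^2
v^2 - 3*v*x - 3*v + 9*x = (v - 3)*(v - 3*x)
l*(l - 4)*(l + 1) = l^3 - 3*l^2 - 4*l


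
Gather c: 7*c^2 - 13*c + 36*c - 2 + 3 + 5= 7*c^2 + 23*c + 6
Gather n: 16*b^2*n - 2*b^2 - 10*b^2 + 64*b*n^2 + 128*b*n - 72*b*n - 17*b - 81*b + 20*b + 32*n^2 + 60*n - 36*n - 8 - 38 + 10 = -12*b^2 - 78*b + n^2*(64*b + 32) + n*(16*b^2 + 56*b + 24) - 36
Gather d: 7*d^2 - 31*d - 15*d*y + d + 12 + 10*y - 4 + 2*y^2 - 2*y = 7*d^2 + d*(-15*y - 30) + 2*y^2 + 8*y + 8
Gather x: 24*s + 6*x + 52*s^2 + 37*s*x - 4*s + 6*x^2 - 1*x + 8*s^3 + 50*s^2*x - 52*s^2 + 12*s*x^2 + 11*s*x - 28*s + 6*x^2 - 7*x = 8*s^3 - 8*s + x^2*(12*s + 12) + x*(50*s^2 + 48*s - 2)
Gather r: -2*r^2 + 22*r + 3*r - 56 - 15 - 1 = -2*r^2 + 25*r - 72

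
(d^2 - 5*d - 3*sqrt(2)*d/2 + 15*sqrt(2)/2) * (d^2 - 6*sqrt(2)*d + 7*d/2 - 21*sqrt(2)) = d^4 - 15*sqrt(2)*d^3/2 - 3*d^3/2 + d^2/2 + 45*sqrt(2)*d^2/4 - 27*d + 525*sqrt(2)*d/4 - 315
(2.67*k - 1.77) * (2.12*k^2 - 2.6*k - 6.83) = 5.6604*k^3 - 10.6944*k^2 - 13.6341*k + 12.0891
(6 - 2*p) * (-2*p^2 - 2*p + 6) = 4*p^3 - 8*p^2 - 24*p + 36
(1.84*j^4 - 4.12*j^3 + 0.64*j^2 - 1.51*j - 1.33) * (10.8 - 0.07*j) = -0.1288*j^5 + 20.1604*j^4 - 44.5408*j^3 + 7.0177*j^2 - 16.2149*j - 14.364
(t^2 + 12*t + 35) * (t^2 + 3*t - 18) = t^4 + 15*t^3 + 53*t^2 - 111*t - 630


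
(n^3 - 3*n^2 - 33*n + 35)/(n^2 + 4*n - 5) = n - 7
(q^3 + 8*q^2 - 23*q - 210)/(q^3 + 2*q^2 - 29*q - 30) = (q + 7)/(q + 1)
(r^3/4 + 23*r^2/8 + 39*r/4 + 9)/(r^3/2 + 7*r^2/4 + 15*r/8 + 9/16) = 2*(r^2 + 10*r + 24)/(4*r^2 + 8*r + 3)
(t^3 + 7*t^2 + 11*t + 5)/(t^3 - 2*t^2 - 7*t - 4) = (t + 5)/(t - 4)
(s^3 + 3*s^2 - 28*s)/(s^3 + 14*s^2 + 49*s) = (s - 4)/(s + 7)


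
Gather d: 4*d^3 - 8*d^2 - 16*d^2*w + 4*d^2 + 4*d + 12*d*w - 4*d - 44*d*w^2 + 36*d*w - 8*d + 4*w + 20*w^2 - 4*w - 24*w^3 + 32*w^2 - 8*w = 4*d^3 + d^2*(-16*w - 4) + d*(-44*w^2 + 48*w - 8) - 24*w^3 + 52*w^2 - 8*w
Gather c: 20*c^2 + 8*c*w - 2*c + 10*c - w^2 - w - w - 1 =20*c^2 + c*(8*w + 8) - w^2 - 2*w - 1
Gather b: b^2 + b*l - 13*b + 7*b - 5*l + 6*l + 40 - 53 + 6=b^2 + b*(l - 6) + l - 7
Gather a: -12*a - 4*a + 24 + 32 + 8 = 64 - 16*a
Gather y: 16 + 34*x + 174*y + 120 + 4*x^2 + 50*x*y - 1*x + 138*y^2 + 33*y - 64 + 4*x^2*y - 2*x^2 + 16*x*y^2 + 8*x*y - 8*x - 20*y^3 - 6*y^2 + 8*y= 2*x^2 + 25*x - 20*y^3 + y^2*(16*x + 132) + y*(4*x^2 + 58*x + 215) + 72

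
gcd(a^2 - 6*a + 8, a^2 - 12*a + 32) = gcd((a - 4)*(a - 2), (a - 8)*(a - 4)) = a - 4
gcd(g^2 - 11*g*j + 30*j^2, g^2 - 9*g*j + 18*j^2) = g - 6*j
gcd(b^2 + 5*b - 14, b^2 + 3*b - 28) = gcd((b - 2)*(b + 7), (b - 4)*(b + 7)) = b + 7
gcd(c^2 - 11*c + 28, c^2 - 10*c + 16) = 1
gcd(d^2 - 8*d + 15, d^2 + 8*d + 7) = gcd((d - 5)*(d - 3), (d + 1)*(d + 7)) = 1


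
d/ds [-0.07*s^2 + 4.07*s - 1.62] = 4.07 - 0.14*s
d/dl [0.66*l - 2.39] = 0.660000000000000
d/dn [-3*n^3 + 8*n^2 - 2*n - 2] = -9*n^2 + 16*n - 2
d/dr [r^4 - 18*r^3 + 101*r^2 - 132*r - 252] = 4*r^3 - 54*r^2 + 202*r - 132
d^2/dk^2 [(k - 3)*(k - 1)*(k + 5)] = 6*k + 2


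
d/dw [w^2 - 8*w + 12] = 2*w - 8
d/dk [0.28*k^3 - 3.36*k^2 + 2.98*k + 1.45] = 0.84*k^2 - 6.72*k + 2.98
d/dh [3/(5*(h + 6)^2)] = -6/(5*(h + 6)^3)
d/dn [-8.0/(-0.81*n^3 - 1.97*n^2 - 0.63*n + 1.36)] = (-19.44*n^2 - 31.52*n - 5.04)/(0.81*n^3 + 1.97*n^2 + 0.63*n - 1.36)^2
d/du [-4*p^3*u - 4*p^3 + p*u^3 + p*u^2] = p*(-4*p^2 + 3*u^2 + 2*u)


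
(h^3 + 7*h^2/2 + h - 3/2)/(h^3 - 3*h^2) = (h^3 + 7*h^2/2 + h - 3/2)/(h^2*(h - 3))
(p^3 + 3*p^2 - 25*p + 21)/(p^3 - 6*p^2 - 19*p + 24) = (p^2 + 4*p - 21)/(p^2 - 5*p - 24)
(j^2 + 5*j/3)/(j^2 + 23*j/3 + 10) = j/(j + 6)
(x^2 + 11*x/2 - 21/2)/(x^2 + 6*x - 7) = (x - 3/2)/(x - 1)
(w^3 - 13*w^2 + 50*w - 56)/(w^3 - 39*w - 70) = (w^2 - 6*w + 8)/(w^2 + 7*w + 10)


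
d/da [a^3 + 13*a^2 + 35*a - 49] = 3*a^2 + 26*a + 35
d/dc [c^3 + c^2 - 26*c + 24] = 3*c^2 + 2*c - 26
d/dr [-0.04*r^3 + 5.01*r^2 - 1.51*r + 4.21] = -0.12*r^2 + 10.02*r - 1.51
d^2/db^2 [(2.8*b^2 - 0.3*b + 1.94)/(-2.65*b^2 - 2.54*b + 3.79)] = (41.9071*b^3 - 250.4727*b^2 - 60.27054*b - 138.663988)/(18.609625*b^6 + 53.51145*b^5 - 28.555605*b^4 - 136.675876*b^3 + 40.839903*b^2 + 109.454442*b - 54.439939)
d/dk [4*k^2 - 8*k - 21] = 8*k - 8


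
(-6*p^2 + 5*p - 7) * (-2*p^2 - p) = 12*p^4 - 4*p^3 + 9*p^2 + 7*p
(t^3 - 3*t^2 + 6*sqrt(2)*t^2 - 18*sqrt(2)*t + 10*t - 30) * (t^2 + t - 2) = t^5 - 2*t^4 + 6*sqrt(2)*t^4 - 12*sqrt(2)*t^3 + 5*t^3 - 30*sqrt(2)*t^2 - 14*t^2 - 50*t + 36*sqrt(2)*t + 60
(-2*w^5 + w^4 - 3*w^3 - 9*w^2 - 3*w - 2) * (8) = -16*w^5 + 8*w^4 - 24*w^3 - 72*w^2 - 24*w - 16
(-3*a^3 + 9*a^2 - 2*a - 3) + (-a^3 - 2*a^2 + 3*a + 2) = -4*a^3 + 7*a^2 + a - 1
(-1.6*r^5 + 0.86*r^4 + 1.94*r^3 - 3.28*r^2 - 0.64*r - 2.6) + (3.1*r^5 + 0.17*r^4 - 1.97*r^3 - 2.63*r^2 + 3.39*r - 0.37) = 1.5*r^5 + 1.03*r^4 - 0.03*r^3 - 5.91*r^2 + 2.75*r - 2.97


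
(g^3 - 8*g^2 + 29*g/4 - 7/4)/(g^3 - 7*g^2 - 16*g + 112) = (g^2 - g + 1/4)/(g^2 - 16)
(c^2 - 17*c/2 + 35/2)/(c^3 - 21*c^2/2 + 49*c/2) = (c - 5)/(c*(c - 7))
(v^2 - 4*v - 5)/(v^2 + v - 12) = (v^2 - 4*v - 5)/(v^2 + v - 12)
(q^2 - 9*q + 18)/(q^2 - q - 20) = (-q^2 + 9*q - 18)/(-q^2 + q + 20)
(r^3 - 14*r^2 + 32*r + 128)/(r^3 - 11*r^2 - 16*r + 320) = (r + 2)/(r + 5)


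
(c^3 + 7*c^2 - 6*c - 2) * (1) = c^3 + 7*c^2 - 6*c - 2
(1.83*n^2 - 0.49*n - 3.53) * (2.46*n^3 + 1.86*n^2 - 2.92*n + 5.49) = 4.5018*n^5 + 2.1984*n^4 - 14.9388*n^3 + 4.9117*n^2 + 7.6175*n - 19.3797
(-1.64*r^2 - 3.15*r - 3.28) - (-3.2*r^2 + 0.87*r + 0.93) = 1.56*r^2 - 4.02*r - 4.21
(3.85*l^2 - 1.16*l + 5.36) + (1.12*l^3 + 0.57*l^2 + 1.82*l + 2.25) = 1.12*l^3 + 4.42*l^2 + 0.66*l + 7.61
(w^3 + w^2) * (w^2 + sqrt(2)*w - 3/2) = w^5 + w^4 + sqrt(2)*w^4 - 3*w^3/2 + sqrt(2)*w^3 - 3*w^2/2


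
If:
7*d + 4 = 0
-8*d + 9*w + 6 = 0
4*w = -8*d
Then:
No Solution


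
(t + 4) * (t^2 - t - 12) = t^3 + 3*t^2 - 16*t - 48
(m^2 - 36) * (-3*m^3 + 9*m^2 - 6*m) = -3*m^5 + 9*m^4 + 102*m^3 - 324*m^2 + 216*m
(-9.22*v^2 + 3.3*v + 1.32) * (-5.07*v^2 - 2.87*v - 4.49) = 46.7454*v^4 + 9.7304*v^3 + 25.2344*v^2 - 18.6054*v - 5.9268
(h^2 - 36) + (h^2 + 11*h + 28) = 2*h^2 + 11*h - 8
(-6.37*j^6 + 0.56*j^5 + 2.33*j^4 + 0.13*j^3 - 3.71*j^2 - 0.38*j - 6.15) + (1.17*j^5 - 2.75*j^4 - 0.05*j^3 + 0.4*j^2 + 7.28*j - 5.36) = -6.37*j^6 + 1.73*j^5 - 0.42*j^4 + 0.08*j^3 - 3.31*j^2 + 6.9*j - 11.51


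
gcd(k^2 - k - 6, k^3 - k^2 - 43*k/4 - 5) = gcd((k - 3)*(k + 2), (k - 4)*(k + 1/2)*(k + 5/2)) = 1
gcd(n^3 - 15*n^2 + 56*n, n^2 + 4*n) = n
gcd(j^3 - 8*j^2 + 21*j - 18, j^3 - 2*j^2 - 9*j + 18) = j^2 - 5*j + 6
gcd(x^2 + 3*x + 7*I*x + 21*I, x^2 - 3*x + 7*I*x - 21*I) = x + 7*I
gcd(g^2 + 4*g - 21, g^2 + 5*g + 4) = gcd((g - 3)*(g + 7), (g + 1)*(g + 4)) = 1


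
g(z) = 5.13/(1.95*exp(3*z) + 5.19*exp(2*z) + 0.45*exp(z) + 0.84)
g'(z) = 5.13*(-5.85*exp(3*z) - 10.38*exp(2*z) - 0.45*exp(z))/(1.95*exp(3*z) + 5.19*exp(2*z) + 0.45*exp(z) + 0.84)^2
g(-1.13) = 3.22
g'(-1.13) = -2.88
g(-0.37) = 1.20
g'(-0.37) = -2.02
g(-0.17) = 0.84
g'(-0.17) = -1.56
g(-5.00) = 6.08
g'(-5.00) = -0.03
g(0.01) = 0.60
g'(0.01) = -1.18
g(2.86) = 0.00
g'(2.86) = -0.00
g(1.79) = 0.01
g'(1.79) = -0.02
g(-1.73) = 4.69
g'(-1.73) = -1.88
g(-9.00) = 6.11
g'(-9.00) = 0.00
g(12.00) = 0.00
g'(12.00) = 0.00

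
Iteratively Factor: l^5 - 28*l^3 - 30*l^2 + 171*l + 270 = (l + 2)*(l^4 - 2*l^3 - 24*l^2 + 18*l + 135) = (l + 2)*(l + 3)*(l^3 - 5*l^2 - 9*l + 45) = (l + 2)*(l + 3)^2*(l^2 - 8*l + 15) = (l - 5)*(l + 2)*(l + 3)^2*(l - 3)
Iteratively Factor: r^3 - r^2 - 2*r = (r + 1)*(r^2 - 2*r) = (r - 2)*(r + 1)*(r)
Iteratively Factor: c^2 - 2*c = (c)*(c - 2)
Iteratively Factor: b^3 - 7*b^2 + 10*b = (b)*(b^2 - 7*b + 10) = b*(b - 5)*(b - 2)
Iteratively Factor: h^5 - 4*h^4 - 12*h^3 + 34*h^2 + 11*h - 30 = (h - 2)*(h^4 - 2*h^3 - 16*h^2 + 2*h + 15) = (h - 2)*(h + 3)*(h^3 - 5*h^2 - h + 5) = (h - 2)*(h + 1)*(h + 3)*(h^2 - 6*h + 5) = (h - 2)*(h - 1)*(h + 1)*(h + 3)*(h - 5)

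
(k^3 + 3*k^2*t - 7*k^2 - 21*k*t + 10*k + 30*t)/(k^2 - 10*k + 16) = (k^2 + 3*k*t - 5*k - 15*t)/(k - 8)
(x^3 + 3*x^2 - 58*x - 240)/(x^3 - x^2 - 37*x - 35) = (x^2 - 2*x - 48)/(x^2 - 6*x - 7)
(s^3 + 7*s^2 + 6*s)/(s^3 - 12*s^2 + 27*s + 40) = s*(s + 6)/(s^2 - 13*s + 40)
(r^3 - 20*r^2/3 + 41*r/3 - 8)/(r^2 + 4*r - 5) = (r^2 - 17*r/3 + 8)/(r + 5)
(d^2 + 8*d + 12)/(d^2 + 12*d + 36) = (d + 2)/(d + 6)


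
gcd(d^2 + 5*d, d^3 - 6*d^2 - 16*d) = d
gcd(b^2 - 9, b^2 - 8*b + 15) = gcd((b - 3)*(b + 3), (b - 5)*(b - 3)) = b - 3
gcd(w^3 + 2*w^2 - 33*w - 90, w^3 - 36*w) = w - 6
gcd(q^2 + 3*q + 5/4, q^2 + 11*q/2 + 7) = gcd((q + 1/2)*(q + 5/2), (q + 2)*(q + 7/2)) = 1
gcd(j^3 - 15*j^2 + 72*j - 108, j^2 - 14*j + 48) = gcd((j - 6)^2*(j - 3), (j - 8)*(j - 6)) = j - 6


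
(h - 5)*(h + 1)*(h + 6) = h^3 + 2*h^2 - 29*h - 30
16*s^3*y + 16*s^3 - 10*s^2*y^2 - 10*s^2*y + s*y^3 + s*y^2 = (-8*s + y)*(-2*s + y)*(s*y + s)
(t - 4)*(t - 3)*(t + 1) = t^3 - 6*t^2 + 5*t + 12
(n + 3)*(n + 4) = n^2 + 7*n + 12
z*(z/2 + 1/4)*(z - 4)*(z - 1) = z^4/2 - 9*z^3/4 + 3*z^2/4 + z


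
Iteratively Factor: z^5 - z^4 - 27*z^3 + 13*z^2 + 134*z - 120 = (z - 5)*(z^4 + 4*z^3 - 7*z^2 - 22*z + 24) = (z - 5)*(z - 1)*(z^3 + 5*z^2 - 2*z - 24) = (z - 5)*(z - 1)*(z + 3)*(z^2 + 2*z - 8) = (z - 5)*(z - 1)*(z + 3)*(z + 4)*(z - 2)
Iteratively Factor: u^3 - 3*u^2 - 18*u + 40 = (u - 2)*(u^2 - u - 20) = (u - 5)*(u - 2)*(u + 4)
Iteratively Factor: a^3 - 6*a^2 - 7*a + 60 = (a - 4)*(a^2 - 2*a - 15) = (a - 4)*(a + 3)*(a - 5)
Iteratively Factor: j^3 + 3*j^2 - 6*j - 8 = (j + 1)*(j^2 + 2*j - 8) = (j - 2)*(j + 1)*(j + 4)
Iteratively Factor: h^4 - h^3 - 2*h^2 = (h - 2)*(h^3 + h^2) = h*(h - 2)*(h^2 + h) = h*(h - 2)*(h + 1)*(h)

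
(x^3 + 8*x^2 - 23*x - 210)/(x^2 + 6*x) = x + 2 - 35/x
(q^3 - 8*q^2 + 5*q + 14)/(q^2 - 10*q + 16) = (q^2 - 6*q - 7)/(q - 8)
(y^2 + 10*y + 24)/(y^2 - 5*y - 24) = (y^2 + 10*y + 24)/(y^2 - 5*y - 24)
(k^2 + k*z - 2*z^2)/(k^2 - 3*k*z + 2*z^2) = (-k - 2*z)/(-k + 2*z)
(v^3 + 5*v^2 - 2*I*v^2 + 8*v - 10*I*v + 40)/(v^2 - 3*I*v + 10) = (v^2 + v*(5 - 4*I) - 20*I)/(v - 5*I)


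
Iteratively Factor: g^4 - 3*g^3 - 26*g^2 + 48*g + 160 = (g + 2)*(g^3 - 5*g^2 - 16*g + 80) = (g - 4)*(g + 2)*(g^2 - g - 20) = (g - 4)*(g + 2)*(g + 4)*(g - 5)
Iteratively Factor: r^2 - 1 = (r - 1)*(r + 1)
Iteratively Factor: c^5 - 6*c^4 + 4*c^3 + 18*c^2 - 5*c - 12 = (c - 4)*(c^4 - 2*c^3 - 4*c^2 + 2*c + 3) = (c - 4)*(c - 3)*(c^3 + c^2 - c - 1) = (c - 4)*(c - 3)*(c - 1)*(c^2 + 2*c + 1) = (c - 4)*(c - 3)*(c - 1)*(c + 1)*(c + 1)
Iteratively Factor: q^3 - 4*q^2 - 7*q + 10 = (q - 1)*(q^2 - 3*q - 10) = (q - 1)*(q + 2)*(q - 5)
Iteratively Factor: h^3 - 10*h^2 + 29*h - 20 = (h - 5)*(h^2 - 5*h + 4) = (h - 5)*(h - 1)*(h - 4)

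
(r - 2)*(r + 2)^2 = r^3 + 2*r^2 - 4*r - 8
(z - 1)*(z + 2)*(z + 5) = z^3 + 6*z^2 + 3*z - 10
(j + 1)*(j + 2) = j^2 + 3*j + 2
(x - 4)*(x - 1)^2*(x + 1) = x^4 - 5*x^3 + 3*x^2 + 5*x - 4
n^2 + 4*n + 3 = (n + 1)*(n + 3)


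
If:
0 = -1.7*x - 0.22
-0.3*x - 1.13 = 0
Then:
No Solution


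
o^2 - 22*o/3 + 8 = (o - 6)*(o - 4/3)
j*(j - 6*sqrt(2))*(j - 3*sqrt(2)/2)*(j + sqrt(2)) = j^4 - 13*sqrt(2)*j^3/2 + 3*j^2 + 18*sqrt(2)*j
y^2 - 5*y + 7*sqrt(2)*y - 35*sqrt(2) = (y - 5)*(y + 7*sqrt(2))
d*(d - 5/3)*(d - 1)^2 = d^4 - 11*d^3/3 + 13*d^2/3 - 5*d/3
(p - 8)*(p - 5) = p^2 - 13*p + 40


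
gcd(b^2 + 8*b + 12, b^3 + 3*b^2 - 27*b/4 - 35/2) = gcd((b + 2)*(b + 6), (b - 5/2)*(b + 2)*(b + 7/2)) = b + 2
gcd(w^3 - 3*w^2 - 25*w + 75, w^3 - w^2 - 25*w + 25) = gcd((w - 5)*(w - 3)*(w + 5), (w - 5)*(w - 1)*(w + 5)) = w^2 - 25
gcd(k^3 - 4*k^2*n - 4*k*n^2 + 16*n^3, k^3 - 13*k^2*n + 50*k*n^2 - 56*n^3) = k^2 - 6*k*n + 8*n^2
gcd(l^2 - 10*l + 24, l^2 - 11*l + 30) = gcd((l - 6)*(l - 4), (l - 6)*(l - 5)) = l - 6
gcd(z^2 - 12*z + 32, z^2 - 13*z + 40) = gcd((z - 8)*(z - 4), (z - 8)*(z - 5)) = z - 8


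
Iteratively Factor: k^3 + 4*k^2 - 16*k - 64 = (k + 4)*(k^2 - 16) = (k - 4)*(k + 4)*(k + 4)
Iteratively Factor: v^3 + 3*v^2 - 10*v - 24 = (v + 4)*(v^2 - v - 6) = (v - 3)*(v + 4)*(v + 2)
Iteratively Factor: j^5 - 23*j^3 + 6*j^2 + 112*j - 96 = (j - 4)*(j^4 + 4*j^3 - 7*j^2 - 22*j + 24) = (j - 4)*(j - 2)*(j^3 + 6*j^2 + 5*j - 12) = (j - 4)*(j - 2)*(j - 1)*(j^2 + 7*j + 12) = (j - 4)*(j - 2)*(j - 1)*(j + 3)*(j + 4)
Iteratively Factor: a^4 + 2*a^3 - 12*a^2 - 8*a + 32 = (a + 4)*(a^3 - 2*a^2 - 4*a + 8) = (a - 2)*(a + 4)*(a^2 - 4) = (a - 2)^2*(a + 4)*(a + 2)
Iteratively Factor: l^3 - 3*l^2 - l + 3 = (l - 1)*(l^2 - 2*l - 3) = (l - 3)*(l - 1)*(l + 1)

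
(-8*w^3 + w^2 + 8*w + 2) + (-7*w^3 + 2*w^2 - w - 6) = -15*w^3 + 3*w^2 + 7*w - 4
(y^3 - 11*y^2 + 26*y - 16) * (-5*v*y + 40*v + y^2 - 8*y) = -5*v*y^4 + 95*v*y^3 - 570*v*y^2 + 1120*v*y - 640*v + y^5 - 19*y^4 + 114*y^3 - 224*y^2 + 128*y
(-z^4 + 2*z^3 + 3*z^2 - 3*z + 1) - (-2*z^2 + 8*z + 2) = -z^4 + 2*z^3 + 5*z^2 - 11*z - 1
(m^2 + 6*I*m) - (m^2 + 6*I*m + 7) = -7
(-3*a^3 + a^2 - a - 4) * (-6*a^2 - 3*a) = 18*a^5 + 3*a^4 + 3*a^3 + 27*a^2 + 12*a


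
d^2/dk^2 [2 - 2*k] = 0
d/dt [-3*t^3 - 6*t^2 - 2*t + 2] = -9*t^2 - 12*t - 2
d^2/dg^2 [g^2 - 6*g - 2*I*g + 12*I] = 2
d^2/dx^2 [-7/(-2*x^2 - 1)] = 28*(6*x^2 - 1)/(2*x^2 + 1)^3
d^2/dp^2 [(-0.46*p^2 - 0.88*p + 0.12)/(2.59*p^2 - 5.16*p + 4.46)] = (-24.101504*p^3 + 36.711696*p^2 + 51.369024*p - 55.1864)/(17.373979*p^6 - 103.841388*p^5 + 296.63529*p^4 - 495.01944*p^3 + 510.80826*p^2 - 307.921968*p + 88.716536)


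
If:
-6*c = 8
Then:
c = -4/3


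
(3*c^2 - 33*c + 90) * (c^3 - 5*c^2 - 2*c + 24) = 3*c^5 - 48*c^4 + 249*c^3 - 312*c^2 - 972*c + 2160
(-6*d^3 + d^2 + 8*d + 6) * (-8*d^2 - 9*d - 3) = 48*d^5 + 46*d^4 - 55*d^3 - 123*d^2 - 78*d - 18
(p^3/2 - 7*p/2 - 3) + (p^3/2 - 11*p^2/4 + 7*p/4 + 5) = p^3 - 11*p^2/4 - 7*p/4 + 2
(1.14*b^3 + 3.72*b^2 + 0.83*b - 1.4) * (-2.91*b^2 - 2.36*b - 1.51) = -3.3174*b^5 - 13.5156*b^4 - 12.9159*b^3 - 3.502*b^2 + 2.0507*b + 2.114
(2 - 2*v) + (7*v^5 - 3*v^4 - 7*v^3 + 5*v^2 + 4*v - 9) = 7*v^5 - 3*v^4 - 7*v^3 + 5*v^2 + 2*v - 7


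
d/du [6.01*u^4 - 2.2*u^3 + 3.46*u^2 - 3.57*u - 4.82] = 24.04*u^3 - 6.6*u^2 + 6.92*u - 3.57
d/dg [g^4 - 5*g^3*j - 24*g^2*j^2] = g*(4*g^2 - 15*g*j - 48*j^2)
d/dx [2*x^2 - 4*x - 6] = 4*x - 4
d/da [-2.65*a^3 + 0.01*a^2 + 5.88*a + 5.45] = -7.95*a^2 + 0.02*a + 5.88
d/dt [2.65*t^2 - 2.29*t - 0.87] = 5.3*t - 2.29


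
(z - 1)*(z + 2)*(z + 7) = z^3 + 8*z^2 + 5*z - 14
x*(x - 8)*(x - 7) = x^3 - 15*x^2 + 56*x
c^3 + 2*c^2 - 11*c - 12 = (c - 3)*(c + 1)*(c + 4)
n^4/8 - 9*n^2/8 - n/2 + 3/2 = (n/4 + 1/2)*(n/2 + 1)*(n - 3)*(n - 1)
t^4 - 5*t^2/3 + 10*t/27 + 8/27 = (t - 1)*(t - 2/3)*(t + 1/3)*(t + 4/3)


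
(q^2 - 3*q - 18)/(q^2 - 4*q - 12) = (q + 3)/(q + 2)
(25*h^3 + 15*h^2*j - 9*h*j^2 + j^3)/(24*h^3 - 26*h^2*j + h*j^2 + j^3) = (25*h^3 + 15*h^2*j - 9*h*j^2 + j^3)/(24*h^3 - 26*h^2*j + h*j^2 + j^3)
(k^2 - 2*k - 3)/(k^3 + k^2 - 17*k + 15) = (k + 1)/(k^2 + 4*k - 5)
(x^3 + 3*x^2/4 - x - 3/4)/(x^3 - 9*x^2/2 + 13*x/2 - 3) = (4*x^2 + 7*x + 3)/(2*(2*x^2 - 7*x + 6))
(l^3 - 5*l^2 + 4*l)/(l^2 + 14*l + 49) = l*(l^2 - 5*l + 4)/(l^2 + 14*l + 49)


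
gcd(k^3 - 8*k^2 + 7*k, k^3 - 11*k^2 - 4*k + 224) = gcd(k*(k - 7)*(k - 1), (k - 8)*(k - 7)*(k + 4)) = k - 7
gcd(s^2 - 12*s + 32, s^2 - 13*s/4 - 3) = s - 4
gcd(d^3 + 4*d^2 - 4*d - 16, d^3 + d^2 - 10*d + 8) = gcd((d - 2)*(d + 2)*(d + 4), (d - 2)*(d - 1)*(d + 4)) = d^2 + 2*d - 8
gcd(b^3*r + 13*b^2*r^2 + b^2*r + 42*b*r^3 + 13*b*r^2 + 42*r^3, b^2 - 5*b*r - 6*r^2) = 1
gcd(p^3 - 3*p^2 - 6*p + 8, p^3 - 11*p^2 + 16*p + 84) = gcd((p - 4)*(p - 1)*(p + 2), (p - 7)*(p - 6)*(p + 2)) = p + 2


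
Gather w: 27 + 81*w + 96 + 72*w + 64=153*w + 187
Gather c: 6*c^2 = 6*c^2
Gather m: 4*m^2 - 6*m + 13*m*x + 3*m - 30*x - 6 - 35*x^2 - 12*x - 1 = 4*m^2 + m*(13*x - 3) - 35*x^2 - 42*x - 7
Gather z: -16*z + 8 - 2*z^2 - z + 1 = -2*z^2 - 17*z + 9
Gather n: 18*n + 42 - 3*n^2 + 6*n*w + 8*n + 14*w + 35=-3*n^2 + n*(6*w + 26) + 14*w + 77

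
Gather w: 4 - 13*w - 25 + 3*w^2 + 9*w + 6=3*w^2 - 4*w - 15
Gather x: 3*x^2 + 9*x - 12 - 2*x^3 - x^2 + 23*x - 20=-2*x^3 + 2*x^2 + 32*x - 32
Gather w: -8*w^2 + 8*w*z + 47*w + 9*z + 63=-8*w^2 + w*(8*z + 47) + 9*z + 63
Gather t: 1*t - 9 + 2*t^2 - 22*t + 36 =2*t^2 - 21*t + 27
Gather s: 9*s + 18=9*s + 18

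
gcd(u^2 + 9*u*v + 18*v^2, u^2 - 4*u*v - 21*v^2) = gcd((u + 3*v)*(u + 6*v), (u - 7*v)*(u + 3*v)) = u + 3*v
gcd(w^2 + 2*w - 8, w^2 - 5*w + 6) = w - 2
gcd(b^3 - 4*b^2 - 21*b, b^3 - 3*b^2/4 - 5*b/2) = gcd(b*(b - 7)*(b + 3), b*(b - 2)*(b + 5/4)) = b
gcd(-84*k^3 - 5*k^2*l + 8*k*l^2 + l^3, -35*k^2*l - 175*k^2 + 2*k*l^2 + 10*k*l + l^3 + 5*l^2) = 7*k + l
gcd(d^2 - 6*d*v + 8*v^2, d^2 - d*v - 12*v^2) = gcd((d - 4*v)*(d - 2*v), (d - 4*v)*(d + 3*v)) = -d + 4*v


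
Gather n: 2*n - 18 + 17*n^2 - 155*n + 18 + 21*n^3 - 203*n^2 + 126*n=21*n^3 - 186*n^2 - 27*n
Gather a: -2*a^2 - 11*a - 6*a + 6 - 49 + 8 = -2*a^2 - 17*a - 35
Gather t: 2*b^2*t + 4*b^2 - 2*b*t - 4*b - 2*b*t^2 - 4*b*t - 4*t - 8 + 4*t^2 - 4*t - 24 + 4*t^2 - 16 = 4*b^2 - 4*b + t^2*(8 - 2*b) + t*(2*b^2 - 6*b - 8) - 48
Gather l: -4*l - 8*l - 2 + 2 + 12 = 12 - 12*l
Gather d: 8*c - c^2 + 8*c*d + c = -c^2 + 8*c*d + 9*c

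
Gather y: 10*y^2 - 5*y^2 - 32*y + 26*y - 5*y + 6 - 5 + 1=5*y^2 - 11*y + 2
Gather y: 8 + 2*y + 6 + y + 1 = 3*y + 15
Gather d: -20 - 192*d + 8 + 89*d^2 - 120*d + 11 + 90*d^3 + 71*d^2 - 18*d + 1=90*d^3 + 160*d^2 - 330*d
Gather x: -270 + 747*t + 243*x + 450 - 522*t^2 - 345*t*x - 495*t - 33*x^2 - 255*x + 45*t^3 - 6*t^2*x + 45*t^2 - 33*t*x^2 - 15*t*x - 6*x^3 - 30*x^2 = 45*t^3 - 477*t^2 + 252*t - 6*x^3 + x^2*(-33*t - 63) + x*(-6*t^2 - 360*t - 12) + 180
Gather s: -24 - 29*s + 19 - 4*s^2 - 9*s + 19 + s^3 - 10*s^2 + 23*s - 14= s^3 - 14*s^2 - 15*s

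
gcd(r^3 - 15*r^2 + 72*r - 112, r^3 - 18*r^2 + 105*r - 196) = r^2 - 11*r + 28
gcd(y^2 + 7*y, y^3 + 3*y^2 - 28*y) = y^2 + 7*y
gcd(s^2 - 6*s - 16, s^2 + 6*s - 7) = 1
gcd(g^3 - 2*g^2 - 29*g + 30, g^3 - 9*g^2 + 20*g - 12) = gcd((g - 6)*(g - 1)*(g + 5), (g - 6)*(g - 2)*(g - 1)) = g^2 - 7*g + 6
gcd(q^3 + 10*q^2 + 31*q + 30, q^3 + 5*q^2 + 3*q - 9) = q + 3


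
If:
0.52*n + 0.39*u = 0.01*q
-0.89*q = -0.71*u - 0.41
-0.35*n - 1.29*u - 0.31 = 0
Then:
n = 0.23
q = 0.22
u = -0.30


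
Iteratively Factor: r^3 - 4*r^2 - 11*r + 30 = (r + 3)*(r^2 - 7*r + 10) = (r - 2)*(r + 3)*(r - 5)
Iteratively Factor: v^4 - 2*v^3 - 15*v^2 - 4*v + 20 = (v - 5)*(v^3 + 3*v^2 - 4) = (v - 5)*(v - 1)*(v^2 + 4*v + 4) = (v - 5)*(v - 1)*(v + 2)*(v + 2)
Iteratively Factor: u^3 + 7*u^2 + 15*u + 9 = (u + 3)*(u^2 + 4*u + 3) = (u + 3)^2*(u + 1)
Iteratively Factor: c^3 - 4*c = (c + 2)*(c^2 - 2*c) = c*(c + 2)*(c - 2)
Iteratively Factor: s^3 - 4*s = (s - 2)*(s^2 + 2*s) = (s - 2)*(s + 2)*(s)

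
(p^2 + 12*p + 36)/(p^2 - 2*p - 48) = (p + 6)/(p - 8)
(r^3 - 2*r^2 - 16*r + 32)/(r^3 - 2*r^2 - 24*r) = (r^2 - 6*r + 8)/(r*(r - 6))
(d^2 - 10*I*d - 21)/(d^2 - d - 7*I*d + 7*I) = (d - 3*I)/(d - 1)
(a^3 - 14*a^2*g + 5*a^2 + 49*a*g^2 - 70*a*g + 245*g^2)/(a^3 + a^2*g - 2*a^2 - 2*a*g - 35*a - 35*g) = (a^2 - 14*a*g + 49*g^2)/(a^2 + a*g - 7*a - 7*g)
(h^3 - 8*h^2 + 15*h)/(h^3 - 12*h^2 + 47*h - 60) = h/(h - 4)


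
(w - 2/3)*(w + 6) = w^2 + 16*w/3 - 4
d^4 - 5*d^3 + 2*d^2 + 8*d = d*(d - 4)*(d - 2)*(d + 1)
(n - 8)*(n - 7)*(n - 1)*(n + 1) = n^4 - 15*n^3 + 55*n^2 + 15*n - 56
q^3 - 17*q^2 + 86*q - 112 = (q - 8)*(q - 7)*(q - 2)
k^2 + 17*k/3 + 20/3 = (k + 5/3)*(k + 4)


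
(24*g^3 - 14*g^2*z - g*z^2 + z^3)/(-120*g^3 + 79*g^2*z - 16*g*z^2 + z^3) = (-8*g^2 + 2*g*z + z^2)/(40*g^2 - 13*g*z + z^2)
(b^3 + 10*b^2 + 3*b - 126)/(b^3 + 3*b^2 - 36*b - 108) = (b^2 + 4*b - 21)/(b^2 - 3*b - 18)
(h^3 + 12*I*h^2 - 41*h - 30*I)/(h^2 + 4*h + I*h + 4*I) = (h^2 + 11*I*h - 30)/(h + 4)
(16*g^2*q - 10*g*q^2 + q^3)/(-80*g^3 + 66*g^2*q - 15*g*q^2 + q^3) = q/(-5*g + q)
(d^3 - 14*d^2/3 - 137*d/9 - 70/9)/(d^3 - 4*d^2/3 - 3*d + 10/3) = (3*d^2 - 19*d - 14)/(3*(d^2 - 3*d + 2))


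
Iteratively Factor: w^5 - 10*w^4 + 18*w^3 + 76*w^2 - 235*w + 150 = (w - 2)*(w^4 - 8*w^3 + 2*w^2 + 80*w - 75) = (w - 5)*(w - 2)*(w^3 - 3*w^2 - 13*w + 15) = (w - 5)*(w - 2)*(w - 1)*(w^2 - 2*w - 15) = (w - 5)*(w - 2)*(w - 1)*(w + 3)*(w - 5)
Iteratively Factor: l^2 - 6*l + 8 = (l - 4)*(l - 2)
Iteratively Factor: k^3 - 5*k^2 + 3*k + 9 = (k - 3)*(k^2 - 2*k - 3) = (k - 3)*(k + 1)*(k - 3)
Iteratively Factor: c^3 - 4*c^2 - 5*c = (c + 1)*(c^2 - 5*c) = (c - 5)*(c + 1)*(c)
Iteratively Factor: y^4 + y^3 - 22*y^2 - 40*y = (y + 4)*(y^3 - 3*y^2 - 10*y) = (y + 2)*(y + 4)*(y^2 - 5*y) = (y - 5)*(y + 2)*(y + 4)*(y)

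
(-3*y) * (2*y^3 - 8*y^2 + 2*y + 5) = -6*y^4 + 24*y^3 - 6*y^2 - 15*y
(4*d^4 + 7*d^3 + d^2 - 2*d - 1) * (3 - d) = -4*d^5 + 5*d^4 + 20*d^3 + 5*d^2 - 5*d - 3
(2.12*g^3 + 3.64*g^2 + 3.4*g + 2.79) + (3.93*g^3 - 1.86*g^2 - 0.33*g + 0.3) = 6.05*g^3 + 1.78*g^2 + 3.07*g + 3.09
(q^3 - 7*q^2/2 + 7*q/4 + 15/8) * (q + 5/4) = q^4 - 9*q^3/4 - 21*q^2/8 + 65*q/16 + 75/32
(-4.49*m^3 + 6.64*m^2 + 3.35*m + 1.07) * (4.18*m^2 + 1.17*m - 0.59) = -18.7682*m^5 + 22.5019*m^4 + 24.4209*m^3 + 4.4745*m^2 - 0.7246*m - 0.6313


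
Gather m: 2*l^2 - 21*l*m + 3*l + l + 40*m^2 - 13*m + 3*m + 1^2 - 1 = 2*l^2 + 4*l + 40*m^2 + m*(-21*l - 10)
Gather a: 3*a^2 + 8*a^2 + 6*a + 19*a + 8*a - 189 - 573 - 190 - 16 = 11*a^2 + 33*a - 968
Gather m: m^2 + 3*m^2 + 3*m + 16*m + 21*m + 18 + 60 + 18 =4*m^2 + 40*m + 96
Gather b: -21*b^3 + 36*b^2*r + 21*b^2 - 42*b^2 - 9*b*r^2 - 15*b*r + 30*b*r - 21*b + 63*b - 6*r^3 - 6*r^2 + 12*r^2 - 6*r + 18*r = -21*b^3 + b^2*(36*r - 21) + b*(-9*r^2 + 15*r + 42) - 6*r^3 + 6*r^2 + 12*r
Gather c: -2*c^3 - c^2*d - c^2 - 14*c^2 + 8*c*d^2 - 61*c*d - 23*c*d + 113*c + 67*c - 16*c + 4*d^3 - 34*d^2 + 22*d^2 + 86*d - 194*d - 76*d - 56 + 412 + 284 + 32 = -2*c^3 + c^2*(-d - 15) + c*(8*d^2 - 84*d + 164) + 4*d^3 - 12*d^2 - 184*d + 672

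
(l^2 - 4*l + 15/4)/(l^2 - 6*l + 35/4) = (2*l - 3)/(2*l - 7)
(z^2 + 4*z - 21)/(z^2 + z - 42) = (z - 3)/(z - 6)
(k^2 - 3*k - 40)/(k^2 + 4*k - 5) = (k - 8)/(k - 1)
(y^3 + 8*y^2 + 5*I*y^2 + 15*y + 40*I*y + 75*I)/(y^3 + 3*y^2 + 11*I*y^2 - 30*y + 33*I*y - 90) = (y + 5)/(y + 6*I)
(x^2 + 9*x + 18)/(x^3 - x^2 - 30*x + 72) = (x + 3)/(x^2 - 7*x + 12)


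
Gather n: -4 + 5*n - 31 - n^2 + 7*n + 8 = -n^2 + 12*n - 27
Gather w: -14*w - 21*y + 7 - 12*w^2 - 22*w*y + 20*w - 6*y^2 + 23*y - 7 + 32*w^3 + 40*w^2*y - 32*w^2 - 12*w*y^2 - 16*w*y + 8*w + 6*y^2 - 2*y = 32*w^3 + w^2*(40*y - 44) + w*(-12*y^2 - 38*y + 14)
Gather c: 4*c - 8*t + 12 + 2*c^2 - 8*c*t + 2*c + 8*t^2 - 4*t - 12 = 2*c^2 + c*(6 - 8*t) + 8*t^2 - 12*t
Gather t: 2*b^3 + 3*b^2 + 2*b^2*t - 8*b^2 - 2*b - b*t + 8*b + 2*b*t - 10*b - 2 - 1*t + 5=2*b^3 - 5*b^2 - 4*b + t*(2*b^2 + b - 1) + 3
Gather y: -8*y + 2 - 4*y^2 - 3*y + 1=-4*y^2 - 11*y + 3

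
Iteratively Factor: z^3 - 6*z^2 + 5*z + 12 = (z - 3)*(z^2 - 3*z - 4) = (z - 3)*(z + 1)*(z - 4)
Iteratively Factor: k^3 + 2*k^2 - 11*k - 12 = (k + 4)*(k^2 - 2*k - 3) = (k - 3)*(k + 4)*(k + 1)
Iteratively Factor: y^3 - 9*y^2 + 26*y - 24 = (y - 2)*(y^2 - 7*y + 12) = (y - 3)*(y - 2)*(y - 4)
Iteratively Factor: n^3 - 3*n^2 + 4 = (n - 2)*(n^2 - n - 2) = (n - 2)*(n + 1)*(n - 2)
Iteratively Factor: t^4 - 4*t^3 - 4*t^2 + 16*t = (t - 4)*(t^3 - 4*t) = t*(t - 4)*(t^2 - 4) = t*(t - 4)*(t + 2)*(t - 2)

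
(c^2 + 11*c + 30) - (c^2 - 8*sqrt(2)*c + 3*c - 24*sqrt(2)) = 8*c + 8*sqrt(2)*c + 30 + 24*sqrt(2)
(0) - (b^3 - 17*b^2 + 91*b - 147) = -b^3 + 17*b^2 - 91*b + 147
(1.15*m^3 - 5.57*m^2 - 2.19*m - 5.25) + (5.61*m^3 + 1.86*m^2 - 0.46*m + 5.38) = 6.76*m^3 - 3.71*m^2 - 2.65*m + 0.13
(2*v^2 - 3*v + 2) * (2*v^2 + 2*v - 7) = 4*v^4 - 2*v^3 - 16*v^2 + 25*v - 14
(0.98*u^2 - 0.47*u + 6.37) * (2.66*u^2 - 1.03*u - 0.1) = 2.6068*u^4 - 2.2596*u^3 + 17.3303*u^2 - 6.5141*u - 0.637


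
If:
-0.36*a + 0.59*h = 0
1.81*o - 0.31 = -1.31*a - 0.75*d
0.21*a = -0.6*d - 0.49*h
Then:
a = 0.460096849254764 - 2.68637192629394*o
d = 2.27886296459342*o - 0.390302496698321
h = 0.280737060562229 - 1.63914219231495*o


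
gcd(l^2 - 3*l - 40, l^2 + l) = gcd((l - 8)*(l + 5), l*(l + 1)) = 1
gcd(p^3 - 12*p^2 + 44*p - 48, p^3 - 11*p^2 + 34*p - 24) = p^2 - 10*p + 24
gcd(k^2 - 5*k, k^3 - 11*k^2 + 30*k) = k^2 - 5*k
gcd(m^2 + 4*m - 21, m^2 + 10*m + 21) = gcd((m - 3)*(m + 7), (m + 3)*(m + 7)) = m + 7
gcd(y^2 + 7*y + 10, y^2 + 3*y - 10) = y + 5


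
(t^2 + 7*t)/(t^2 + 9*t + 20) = t*(t + 7)/(t^2 + 9*t + 20)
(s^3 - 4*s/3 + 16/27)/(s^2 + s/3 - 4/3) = (9*s^2 - 12*s + 4)/(9*(s - 1))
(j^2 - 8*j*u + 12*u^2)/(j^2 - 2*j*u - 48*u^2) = (-j^2 + 8*j*u - 12*u^2)/(-j^2 + 2*j*u + 48*u^2)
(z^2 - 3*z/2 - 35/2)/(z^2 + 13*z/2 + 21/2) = (z - 5)/(z + 3)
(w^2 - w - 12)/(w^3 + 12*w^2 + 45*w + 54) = (w - 4)/(w^2 + 9*w + 18)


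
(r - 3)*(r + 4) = r^2 + r - 12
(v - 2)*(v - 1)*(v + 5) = v^3 + 2*v^2 - 13*v + 10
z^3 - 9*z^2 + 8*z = z*(z - 8)*(z - 1)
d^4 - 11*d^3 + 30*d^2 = d^2*(d - 6)*(d - 5)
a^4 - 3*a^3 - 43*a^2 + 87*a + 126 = (a - 7)*(a - 3)*(a + 1)*(a + 6)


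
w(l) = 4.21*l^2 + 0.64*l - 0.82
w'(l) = 8.42*l + 0.64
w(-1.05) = 3.15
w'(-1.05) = -8.20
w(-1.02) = 2.91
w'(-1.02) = -7.95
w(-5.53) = 124.39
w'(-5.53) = -45.92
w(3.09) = 41.36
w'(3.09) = 26.66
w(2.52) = 27.53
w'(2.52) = 21.86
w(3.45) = 51.50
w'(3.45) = 29.69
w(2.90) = 36.44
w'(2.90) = 25.06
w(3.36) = 48.86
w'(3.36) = 28.93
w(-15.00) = 936.83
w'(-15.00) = -125.66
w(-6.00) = 146.90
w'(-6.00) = -49.88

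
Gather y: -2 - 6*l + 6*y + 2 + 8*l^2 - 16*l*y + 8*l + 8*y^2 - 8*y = 8*l^2 + 2*l + 8*y^2 + y*(-16*l - 2)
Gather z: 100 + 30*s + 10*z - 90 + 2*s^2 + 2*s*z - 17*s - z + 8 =2*s^2 + 13*s + z*(2*s + 9) + 18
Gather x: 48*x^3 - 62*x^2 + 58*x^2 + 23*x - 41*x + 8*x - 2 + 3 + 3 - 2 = 48*x^3 - 4*x^2 - 10*x + 2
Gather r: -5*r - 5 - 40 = -5*r - 45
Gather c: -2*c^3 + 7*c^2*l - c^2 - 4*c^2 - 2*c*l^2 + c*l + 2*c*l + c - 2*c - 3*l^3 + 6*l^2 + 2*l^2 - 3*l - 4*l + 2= -2*c^3 + c^2*(7*l - 5) + c*(-2*l^2 + 3*l - 1) - 3*l^3 + 8*l^2 - 7*l + 2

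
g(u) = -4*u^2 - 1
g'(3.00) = -24.00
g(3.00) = -37.00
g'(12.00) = -96.00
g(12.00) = -577.00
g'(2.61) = -20.88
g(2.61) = -28.25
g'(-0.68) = 5.44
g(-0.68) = -2.85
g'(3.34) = -26.72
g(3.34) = -45.62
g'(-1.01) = 8.08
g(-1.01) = -5.08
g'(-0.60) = 4.80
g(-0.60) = -2.44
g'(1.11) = -8.88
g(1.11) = -5.93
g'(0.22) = -1.76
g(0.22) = -1.19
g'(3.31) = -26.48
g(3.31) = -44.82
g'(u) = -8*u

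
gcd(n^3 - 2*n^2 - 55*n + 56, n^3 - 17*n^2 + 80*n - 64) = n^2 - 9*n + 8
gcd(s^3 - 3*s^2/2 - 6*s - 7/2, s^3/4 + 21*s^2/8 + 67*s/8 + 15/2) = 1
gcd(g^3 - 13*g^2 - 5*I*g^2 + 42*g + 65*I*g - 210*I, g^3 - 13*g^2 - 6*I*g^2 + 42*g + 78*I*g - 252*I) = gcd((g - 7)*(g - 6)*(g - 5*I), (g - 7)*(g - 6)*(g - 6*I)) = g^2 - 13*g + 42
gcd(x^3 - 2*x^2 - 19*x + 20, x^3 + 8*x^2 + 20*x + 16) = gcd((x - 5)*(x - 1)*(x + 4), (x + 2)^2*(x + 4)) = x + 4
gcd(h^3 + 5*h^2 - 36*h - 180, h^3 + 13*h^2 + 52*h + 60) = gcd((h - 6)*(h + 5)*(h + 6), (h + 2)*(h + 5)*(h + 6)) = h^2 + 11*h + 30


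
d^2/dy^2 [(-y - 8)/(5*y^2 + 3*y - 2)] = 2*(-(y + 8)*(10*y + 3)^2 + (15*y + 43)*(5*y^2 + 3*y - 2))/(5*y^2 + 3*y - 2)^3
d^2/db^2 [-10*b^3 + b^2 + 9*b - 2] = 2 - 60*b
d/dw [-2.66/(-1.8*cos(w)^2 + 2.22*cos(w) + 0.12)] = (9.576*cos(w) - 5.9052)*sin(w)/(-1.8*cos(w)^2 + 2.22*cos(w) + 0.12)^2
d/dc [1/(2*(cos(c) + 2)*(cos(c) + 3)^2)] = (3*cos(c) + 7)*sin(c)/(2*(cos(c) + 2)^2*(cos(c) + 3)^3)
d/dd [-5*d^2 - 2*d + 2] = -10*d - 2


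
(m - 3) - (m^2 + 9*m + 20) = -m^2 - 8*m - 23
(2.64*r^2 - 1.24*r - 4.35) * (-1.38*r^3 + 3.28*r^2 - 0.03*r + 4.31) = -3.6432*r^5 + 10.3704*r^4 + 1.8566*r^3 - 2.8524*r^2 - 5.2139*r - 18.7485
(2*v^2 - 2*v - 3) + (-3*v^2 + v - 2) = -v^2 - v - 5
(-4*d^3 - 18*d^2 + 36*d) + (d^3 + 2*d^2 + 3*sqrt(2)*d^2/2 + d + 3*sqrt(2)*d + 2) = -3*d^3 - 16*d^2 + 3*sqrt(2)*d^2/2 + 3*sqrt(2)*d + 37*d + 2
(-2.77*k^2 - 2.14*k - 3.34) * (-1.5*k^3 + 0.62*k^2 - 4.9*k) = 4.155*k^5 + 1.4926*k^4 + 17.2562*k^3 + 8.4152*k^2 + 16.366*k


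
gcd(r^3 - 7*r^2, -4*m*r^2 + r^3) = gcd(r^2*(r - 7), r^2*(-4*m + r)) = r^2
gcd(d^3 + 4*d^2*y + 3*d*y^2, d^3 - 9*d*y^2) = d^2 + 3*d*y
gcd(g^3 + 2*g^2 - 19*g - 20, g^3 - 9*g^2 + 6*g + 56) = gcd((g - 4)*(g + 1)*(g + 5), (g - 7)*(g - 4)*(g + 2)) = g - 4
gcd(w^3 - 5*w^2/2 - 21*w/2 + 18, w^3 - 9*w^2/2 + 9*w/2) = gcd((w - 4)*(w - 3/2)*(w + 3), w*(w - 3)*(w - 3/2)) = w - 3/2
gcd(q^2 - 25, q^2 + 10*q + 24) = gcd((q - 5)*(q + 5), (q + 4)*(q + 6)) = 1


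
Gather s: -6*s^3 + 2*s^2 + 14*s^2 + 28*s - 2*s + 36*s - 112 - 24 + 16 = -6*s^3 + 16*s^2 + 62*s - 120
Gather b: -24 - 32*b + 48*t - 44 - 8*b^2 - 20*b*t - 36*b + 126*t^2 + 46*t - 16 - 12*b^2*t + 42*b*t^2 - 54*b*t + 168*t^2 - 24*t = b^2*(-12*t - 8) + b*(42*t^2 - 74*t - 68) + 294*t^2 + 70*t - 84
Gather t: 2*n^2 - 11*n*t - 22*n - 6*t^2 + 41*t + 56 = 2*n^2 - 22*n - 6*t^2 + t*(41 - 11*n) + 56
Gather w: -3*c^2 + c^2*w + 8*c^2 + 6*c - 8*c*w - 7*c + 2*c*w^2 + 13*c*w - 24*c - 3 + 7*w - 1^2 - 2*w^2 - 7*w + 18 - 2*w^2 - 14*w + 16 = 5*c^2 - 25*c + w^2*(2*c - 4) + w*(c^2 + 5*c - 14) + 30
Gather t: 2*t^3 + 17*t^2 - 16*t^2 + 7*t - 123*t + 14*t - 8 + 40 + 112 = 2*t^3 + t^2 - 102*t + 144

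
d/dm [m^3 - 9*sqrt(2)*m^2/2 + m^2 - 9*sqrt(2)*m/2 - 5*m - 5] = 3*m^2 - 9*sqrt(2)*m + 2*m - 9*sqrt(2)/2 - 5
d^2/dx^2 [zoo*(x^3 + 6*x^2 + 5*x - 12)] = zoo*(x + 2)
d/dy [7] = 0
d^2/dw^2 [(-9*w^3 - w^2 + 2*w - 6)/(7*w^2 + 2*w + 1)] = 2*(139*w^3 - 915*w^2 - 321*w + 13)/(343*w^6 + 294*w^5 + 231*w^4 + 92*w^3 + 33*w^2 + 6*w + 1)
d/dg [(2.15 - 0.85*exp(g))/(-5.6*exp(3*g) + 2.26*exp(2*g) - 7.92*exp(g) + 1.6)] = (-9.52*exp(3*g) + 38.041*exp(2*g) - 9.718*exp(g) + 15.668)*exp(g)/(31.36*exp(6*g) - 25.312*exp(5*g) + 93.8116*exp(4*g) - 53.7184*exp(3*g) + 69.9584*exp(2*g) - 25.344*exp(g) + 2.56)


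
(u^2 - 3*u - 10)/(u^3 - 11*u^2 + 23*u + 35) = (u + 2)/(u^2 - 6*u - 7)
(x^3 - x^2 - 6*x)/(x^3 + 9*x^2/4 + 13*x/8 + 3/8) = 8*x*(x^2 - x - 6)/(8*x^3 + 18*x^2 + 13*x + 3)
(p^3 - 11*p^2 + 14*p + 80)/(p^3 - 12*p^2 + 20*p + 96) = (p - 5)/(p - 6)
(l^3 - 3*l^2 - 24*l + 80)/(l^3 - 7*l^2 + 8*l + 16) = (l + 5)/(l + 1)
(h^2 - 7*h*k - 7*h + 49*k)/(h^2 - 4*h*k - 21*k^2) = (h - 7)/(h + 3*k)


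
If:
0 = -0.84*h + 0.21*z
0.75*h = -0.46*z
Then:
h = 0.00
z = 0.00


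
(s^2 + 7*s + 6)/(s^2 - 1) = (s + 6)/(s - 1)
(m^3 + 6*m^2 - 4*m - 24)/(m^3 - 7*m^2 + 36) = (m^2 + 4*m - 12)/(m^2 - 9*m + 18)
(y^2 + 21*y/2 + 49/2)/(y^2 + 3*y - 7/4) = 2*(y + 7)/(2*y - 1)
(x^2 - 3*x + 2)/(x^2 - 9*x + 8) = (x - 2)/(x - 8)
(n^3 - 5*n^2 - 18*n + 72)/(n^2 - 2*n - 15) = (-n^3 + 5*n^2 + 18*n - 72)/(-n^2 + 2*n + 15)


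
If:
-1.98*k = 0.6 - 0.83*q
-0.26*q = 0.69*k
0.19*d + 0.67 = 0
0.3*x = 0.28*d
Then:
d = -3.53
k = -0.14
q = 0.38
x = -3.29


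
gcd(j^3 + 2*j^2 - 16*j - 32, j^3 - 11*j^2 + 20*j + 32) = j - 4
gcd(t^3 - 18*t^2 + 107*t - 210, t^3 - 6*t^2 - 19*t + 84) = t - 7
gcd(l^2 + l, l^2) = l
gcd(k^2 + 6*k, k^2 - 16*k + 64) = 1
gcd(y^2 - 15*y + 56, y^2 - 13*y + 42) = y - 7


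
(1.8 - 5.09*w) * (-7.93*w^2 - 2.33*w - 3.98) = 40.3637*w^3 - 2.4143*w^2 + 16.0642*w - 7.164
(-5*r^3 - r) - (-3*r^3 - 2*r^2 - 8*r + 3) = -2*r^3 + 2*r^2 + 7*r - 3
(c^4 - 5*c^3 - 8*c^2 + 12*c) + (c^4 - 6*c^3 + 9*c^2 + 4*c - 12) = 2*c^4 - 11*c^3 + c^2 + 16*c - 12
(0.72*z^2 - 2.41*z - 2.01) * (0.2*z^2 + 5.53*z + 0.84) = 0.144*z^4 + 3.4996*z^3 - 13.1245*z^2 - 13.1397*z - 1.6884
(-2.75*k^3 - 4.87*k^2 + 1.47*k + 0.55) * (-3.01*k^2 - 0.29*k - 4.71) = 8.2775*k^5 + 15.4562*k^4 + 9.9401*k^3 + 20.8559*k^2 - 7.0832*k - 2.5905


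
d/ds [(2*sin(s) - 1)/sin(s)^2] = 2*(1 - sin(s))*cos(s)/sin(s)^3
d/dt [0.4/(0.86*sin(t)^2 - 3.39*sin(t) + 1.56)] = (1.356 - 0.688*sin(t))*cos(t)/(0.86*sin(t)^2 - 3.39*sin(t) + 1.56)^2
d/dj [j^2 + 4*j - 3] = 2*j + 4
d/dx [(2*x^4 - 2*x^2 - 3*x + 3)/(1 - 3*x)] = 2*(-9*x^4 + 4*x^3 + 3*x^2 - 2*x + 3)/(9*x^2 - 6*x + 1)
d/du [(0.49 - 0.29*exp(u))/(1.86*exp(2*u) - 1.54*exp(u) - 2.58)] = (0.5394*exp(2*u) - 1.8228*exp(u) + 1.5028)*exp(u)/(3.4596*exp(4*u) - 5.7288*exp(3*u) - 7.226*exp(2*u) + 7.9464*exp(u) + 6.6564)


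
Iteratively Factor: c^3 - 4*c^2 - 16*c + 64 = (c + 4)*(c^2 - 8*c + 16) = (c - 4)*(c + 4)*(c - 4)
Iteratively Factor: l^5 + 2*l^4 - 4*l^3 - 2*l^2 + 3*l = (l - 1)*(l^4 + 3*l^3 - l^2 - 3*l) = (l - 1)*(l + 3)*(l^3 - l) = (l - 1)*(l + 1)*(l + 3)*(l^2 - l) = l*(l - 1)*(l + 1)*(l + 3)*(l - 1)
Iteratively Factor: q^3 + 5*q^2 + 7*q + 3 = (q + 1)*(q^2 + 4*q + 3) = (q + 1)^2*(q + 3)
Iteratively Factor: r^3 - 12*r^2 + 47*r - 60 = (r - 3)*(r^2 - 9*r + 20) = (r - 4)*(r - 3)*(r - 5)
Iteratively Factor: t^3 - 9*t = (t)*(t^2 - 9) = t*(t + 3)*(t - 3)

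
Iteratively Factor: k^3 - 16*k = (k - 4)*(k^2 + 4*k) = (k - 4)*(k + 4)*(k)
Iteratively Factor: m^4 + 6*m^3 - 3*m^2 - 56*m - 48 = (m + 1)*(m^3 + 5*m^2 - 8*m - 48) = (m + 1)*(m + 4)*(m^2 + m - 12) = (m - 3)*(m + 1)*(m + 4)*(m + 4)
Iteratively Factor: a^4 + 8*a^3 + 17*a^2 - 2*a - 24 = (a + 3)*(a^3 + 5*a^2 + 2*a - 8) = (a + 2)*(a + 3)*(a^2 + 3*a - 4) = (a + 2)*(a + 3)*(a + 4)*(a - 1)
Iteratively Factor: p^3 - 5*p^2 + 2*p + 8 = (p + 1)*(p^2 - 6*p + 8) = (p - 2)*(p + 1)*(p - 4)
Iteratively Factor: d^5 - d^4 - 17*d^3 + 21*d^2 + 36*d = (d - 3)*(d^4 + 2*d^3 - 11*d^2 - 12*d) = (d - 3)^2*(d^3 + 5*d^2 + 4*d) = (d - 3)^2*(d + 4)*(d^2 + d) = (d - 3)^2*(d + 1)*(d + 4)*(d)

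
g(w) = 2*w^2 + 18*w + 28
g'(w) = 4*w + 18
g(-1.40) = 6.72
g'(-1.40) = 12.40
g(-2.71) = -6.09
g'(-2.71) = 7.16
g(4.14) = 136.80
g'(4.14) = 34.56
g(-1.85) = 1.54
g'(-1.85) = 10.60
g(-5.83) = -8.96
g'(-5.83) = -5.32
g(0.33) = 34.16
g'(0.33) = 19.32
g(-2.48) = -4.34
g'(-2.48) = 8.08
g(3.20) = 106.08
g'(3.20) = 30.80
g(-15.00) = 208.00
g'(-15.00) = -42.00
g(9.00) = 352.00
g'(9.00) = 54.00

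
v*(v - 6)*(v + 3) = v^3 - 3*v^2 - 18*v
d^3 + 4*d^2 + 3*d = d*(d + 1)*(d + 3)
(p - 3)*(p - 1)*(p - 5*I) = p^3 - 4*p^2 - 5*I*p^2 + 3*p + 20*I*p - 15*I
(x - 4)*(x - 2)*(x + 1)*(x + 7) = x^4 + 2*x^3 - 33*x^2 + 22*x + 56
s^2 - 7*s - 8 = (s - 8)*(s + 1)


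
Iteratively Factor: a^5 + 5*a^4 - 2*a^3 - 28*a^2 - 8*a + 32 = (a + 2)*(a^4 + 3*a^3 - 8*a^2 - 12*a + 16) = (a - 1)*(a + 2)*(a^3 + 4*a^2 - 4*a - 16) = (a - 1)*(a + 2)*(a + 4)*(a^2 - 4) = (a - 1)*(a + 2)^2*(a + 4)*(a - 2)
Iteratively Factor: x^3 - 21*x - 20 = (x + 1)*(x^2 - x - 20) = (x - 5)*(x + 1)*(x + 4)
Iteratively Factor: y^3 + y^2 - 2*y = (y - 1)*(y^2 + 2*y) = (y - 1)*(y + 2)*(y)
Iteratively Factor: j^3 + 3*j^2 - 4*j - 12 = (j + 3)*(j^2 - 4) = (j - 2)*(j + 3)*(j + 2)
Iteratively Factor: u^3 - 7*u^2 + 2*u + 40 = (u - 4)*(u^2 - 3*u - 10) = (u - 4)*(u + 2)*(u - 5)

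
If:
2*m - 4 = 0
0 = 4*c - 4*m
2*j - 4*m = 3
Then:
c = 2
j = 11/2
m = 2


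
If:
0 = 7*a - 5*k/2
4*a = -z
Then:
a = -z/4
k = -7*z/10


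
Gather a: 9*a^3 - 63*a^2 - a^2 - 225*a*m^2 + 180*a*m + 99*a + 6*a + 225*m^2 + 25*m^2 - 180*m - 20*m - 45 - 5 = 9*a^3 - 64*a^2 + a*(-225*m^2 + 180*m + 105) + 250*m^2 - 200*m - 50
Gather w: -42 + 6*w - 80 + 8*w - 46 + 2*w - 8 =16*w - 176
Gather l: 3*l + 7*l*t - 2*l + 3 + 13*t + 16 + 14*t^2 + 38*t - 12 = l*(7*t + 1) + 14*t^2 + 51*t + 7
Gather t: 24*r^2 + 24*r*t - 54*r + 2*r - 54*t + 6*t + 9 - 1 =24*r^2 - 52*r + t*(24*r - 48) + 8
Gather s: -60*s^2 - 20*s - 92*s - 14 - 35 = -60*s^2 - 112*s - 49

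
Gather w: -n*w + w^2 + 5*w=w^2 + w*(5 - n)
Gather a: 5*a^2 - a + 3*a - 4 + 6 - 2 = 5*a^2 + 2*a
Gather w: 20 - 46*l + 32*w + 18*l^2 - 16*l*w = 18*l^2 - 46*l + w*(32 - 16*l) + 20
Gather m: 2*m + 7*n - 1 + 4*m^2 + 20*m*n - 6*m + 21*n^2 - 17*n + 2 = 4*m^2 + m*(20*n - 4) + 21*n^2 - 10*n + 1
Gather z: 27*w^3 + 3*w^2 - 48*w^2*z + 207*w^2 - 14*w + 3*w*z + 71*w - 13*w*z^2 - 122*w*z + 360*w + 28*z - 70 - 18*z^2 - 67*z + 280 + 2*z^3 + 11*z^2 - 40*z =27*w^3 + 210*w^2 + 417*w + 2*z^3 + z^2*(-13*w - 7) + z*(-48*w^2 - 119*w - 79) + 210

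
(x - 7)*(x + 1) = x^2 - 6*x - 7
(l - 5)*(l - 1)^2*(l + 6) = l^4 - l^3 - 31*l^2 + 61*l - 30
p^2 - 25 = (p - 5)*(p + 5)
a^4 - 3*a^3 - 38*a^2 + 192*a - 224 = (a - 4)^2*(a - 2)*(a + 7)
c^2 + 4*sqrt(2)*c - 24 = (c - 2*sqrt(2))*(c + 6*sqrt(2))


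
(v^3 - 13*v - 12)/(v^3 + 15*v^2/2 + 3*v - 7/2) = 2*(v^2 - v - 12)/(2*v^2 + 13*v - 7)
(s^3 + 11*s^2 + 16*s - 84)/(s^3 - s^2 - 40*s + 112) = (s^2 + 4*s - 12)/(s^2 - 8*s + 16)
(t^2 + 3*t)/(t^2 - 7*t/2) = 2*(t + 3)/(2*t - 7)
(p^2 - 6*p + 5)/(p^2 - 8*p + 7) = (p - 5)/(p - 7)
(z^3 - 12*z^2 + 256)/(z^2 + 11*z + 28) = (z^2 - 16*z + 64)/(z + 7)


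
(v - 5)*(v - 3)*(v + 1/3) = v^3 - 23*v^2/3 + 37*v/3 + 5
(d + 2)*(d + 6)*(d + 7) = d^3 + 15*d^2 + 68*d + 84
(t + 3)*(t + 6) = t^2 + 9*t + 18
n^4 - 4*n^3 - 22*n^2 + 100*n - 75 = (n - 5)*(n - 3)*(n - 1)*(n + 5)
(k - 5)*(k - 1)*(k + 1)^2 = k^4 - 4*k^3 - 6*k^2 + 4*k + 5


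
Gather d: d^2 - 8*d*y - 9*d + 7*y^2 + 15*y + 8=d^2 + d*(-8*y - 9) + 7*y^2 + 15*y + 8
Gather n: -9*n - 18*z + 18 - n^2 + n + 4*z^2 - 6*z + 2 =-n^2 - 8*n + 4*z^2 - 24*z + 20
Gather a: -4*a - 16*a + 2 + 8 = 10 - 20*a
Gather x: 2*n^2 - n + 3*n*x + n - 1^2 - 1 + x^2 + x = 2*n^2 + x^2 + x*(3*n + 1) - 2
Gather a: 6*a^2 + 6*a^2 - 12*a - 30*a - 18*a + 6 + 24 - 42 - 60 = 12*a^2 - 60*a - 72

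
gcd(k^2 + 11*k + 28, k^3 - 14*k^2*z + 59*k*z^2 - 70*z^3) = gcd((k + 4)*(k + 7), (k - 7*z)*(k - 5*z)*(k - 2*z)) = 1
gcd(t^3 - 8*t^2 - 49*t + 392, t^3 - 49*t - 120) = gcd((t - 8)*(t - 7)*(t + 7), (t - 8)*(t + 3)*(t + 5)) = t - 8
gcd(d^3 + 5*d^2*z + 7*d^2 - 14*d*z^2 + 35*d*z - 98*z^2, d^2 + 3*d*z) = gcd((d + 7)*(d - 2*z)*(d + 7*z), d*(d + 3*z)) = 1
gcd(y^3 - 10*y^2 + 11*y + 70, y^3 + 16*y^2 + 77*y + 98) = y + 2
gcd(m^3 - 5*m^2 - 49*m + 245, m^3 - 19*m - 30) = m - 5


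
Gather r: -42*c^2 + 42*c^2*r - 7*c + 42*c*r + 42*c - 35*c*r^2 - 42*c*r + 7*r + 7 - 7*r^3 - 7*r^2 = -42*c^2 + 35*c - 7*r^3 + r^2*(-35*c - 7) + r*(42*c^2 + 7) + 7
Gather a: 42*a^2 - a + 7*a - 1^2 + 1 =42*a^2 + 6*a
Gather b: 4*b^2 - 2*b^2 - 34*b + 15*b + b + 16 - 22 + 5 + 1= 2*b^2 - 18*b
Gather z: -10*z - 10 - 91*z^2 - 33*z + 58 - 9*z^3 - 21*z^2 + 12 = -9*z^3 - 112*z^2 - 43*z + 60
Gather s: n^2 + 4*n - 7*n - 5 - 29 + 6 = n^2 - 3*n - 28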